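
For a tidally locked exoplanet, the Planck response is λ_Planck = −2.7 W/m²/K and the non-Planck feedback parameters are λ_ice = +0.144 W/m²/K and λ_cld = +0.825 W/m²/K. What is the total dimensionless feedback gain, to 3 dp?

0.359

Convert to gains: g_ice = 0.144/2.7 = 0.05333; g_cld = 0.825/2.7 = 0.3056.
Total gain g = 0.35893.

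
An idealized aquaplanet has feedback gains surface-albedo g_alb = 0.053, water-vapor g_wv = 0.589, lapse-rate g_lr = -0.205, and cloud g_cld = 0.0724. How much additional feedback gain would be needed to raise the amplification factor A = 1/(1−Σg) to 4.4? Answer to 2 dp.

0.26

Current total gain = 0.5094.
Target gain for A = 4.4: g* = 1 − 1/4.4 = 0.7727.
Additional gain needed = 0.7727 − 0.5094 = 0.26.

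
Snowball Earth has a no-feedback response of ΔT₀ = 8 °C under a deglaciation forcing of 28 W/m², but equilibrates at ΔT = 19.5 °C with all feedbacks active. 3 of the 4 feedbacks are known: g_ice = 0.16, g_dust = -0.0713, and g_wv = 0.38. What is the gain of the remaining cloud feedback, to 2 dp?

Amplification A = ΔT/ΔT₀ = 19.5/8 = 2.438.
Total gain g = 1 − 1/A = 1 − 1/2.438 = 0.5898.
Known gains sum to 0.16 − 0.0713 + 0.38 = 0.4687.
g_cld = 0.5898 − 0.4687 = 0.12.

0.12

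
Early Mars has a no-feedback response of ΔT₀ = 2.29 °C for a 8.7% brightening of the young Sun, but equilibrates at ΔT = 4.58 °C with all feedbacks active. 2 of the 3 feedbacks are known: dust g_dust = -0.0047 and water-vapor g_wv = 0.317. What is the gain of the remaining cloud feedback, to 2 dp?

0.19

Amplification A = ΔT/ΔT₀ = 4.58/2.29 = 2.
Total gain g = 1 − 1/A = 1 − 1/2 = 0.5.
Known gains sum to -0.0047 + 0.317 = 0.3123.
g_cld = 0.5 − 0.3123 = 0.19.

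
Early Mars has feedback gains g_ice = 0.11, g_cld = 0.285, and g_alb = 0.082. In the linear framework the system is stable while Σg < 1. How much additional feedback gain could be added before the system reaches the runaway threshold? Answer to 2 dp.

0.52

Current total gain = 0.11 + 0.285 + 0.082 = 0.477.
Margin to runaway = 1 − 0.477 = 0.52.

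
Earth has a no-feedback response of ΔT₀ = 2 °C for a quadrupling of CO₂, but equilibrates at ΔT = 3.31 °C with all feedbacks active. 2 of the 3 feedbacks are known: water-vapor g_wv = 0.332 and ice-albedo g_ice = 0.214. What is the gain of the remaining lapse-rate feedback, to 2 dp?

Amplification A = ΔT/ΔT₀ = 3.31/2 = 1.655.
Total gain g = 1 − 1/A = 1 − 1/1.655 = 0.3958.
Known gains sum to 0.332 + 0.214 = 0.546.
g_lr = 0.3958 − 0.546 = -0.15.

-0.15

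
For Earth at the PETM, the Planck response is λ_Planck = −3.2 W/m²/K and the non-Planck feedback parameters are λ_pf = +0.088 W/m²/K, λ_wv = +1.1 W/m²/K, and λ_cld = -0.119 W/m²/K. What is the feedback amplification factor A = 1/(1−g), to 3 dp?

1.502

Convert to gains: g_pf = 0.088/3.2 = 0.0275; g_wv = 1.1/3.2 = 0.3438; g_cld = -0.119/3.2 = -0.03719.
Total gain g = 0.33411.
A = 1/(1 − 0.33411) = 1.502.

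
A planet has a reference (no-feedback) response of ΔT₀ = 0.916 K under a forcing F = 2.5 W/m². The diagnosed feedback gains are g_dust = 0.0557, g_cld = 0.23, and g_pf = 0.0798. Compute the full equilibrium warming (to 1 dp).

1.4 K

Total gain g = 0.0557 + 0.23 + 0.0798 = 0.3655.
Amplification A = 1/(1 − 0.3655) = 1.576.
ΔT = 0.916 × 1.576 = 1.4 K.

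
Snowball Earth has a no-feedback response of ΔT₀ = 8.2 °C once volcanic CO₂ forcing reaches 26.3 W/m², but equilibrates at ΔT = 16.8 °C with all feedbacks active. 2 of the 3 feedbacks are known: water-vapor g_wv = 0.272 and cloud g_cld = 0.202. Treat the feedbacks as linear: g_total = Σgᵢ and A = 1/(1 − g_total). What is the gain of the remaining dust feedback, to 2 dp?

0.04

Amplification A = ΔT/ΔT₀ = 16.8/8.2 = 2.049.
Total gain g = 1 − 1/A = 1 − 1/2.049 = 0.512.
Known gains sum to 0.272 + 0.202 = 0.474.
g_dust = 0.512 − 0.474 = 0.04.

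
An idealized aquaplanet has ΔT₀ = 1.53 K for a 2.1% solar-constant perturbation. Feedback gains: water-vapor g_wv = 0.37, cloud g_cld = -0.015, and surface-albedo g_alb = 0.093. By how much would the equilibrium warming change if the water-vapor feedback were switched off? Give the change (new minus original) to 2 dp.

-1.11 K

Original: g = 0.448, ΔT = 1.53/(1−0.448) = 2.7717 K.
Without water-vapor: g' = 0.078, ΔT' = 1.53/(1−0.078) = 1.6594 K.
Change = 1.6594 − 2.7717 = -1.11 K.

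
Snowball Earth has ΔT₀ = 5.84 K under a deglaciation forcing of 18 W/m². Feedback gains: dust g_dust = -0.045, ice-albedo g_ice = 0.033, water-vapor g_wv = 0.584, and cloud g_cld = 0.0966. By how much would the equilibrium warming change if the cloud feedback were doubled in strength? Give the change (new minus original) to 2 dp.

7.25 K

Original: g = 0.6686, ΔT = 5.84/(1−0.6686) = 17.6222 K.
With doubled cloud: g' = 0.7652, ΔT' = 5.84/(1−0.7652) = 24.8722 K.
Change = 24.8722 − 17.6222 = 7.25 K.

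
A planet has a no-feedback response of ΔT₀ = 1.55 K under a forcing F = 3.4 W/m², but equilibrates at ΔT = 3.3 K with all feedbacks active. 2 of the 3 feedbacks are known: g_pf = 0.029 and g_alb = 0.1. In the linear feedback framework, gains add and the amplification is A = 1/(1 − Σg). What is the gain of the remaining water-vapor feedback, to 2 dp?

Amplification A = ΔT/ΔT₀ = 3.3/1.55 = 2.129.
Total gain g = 1 − 1/A = 1 − 1/2.129 = 0.5303.
Known gains sum to 0.029 + 0.1 = 0.129.
g_wv = 0.5303 − 0.129 = 0.40.

0.40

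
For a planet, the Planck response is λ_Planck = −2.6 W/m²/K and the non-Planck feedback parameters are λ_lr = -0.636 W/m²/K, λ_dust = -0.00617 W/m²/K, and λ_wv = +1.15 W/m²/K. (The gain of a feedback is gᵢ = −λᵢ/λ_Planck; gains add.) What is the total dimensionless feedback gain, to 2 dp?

0.20

Convert to gains: g_lr = -0.636/2.6 = -0.2446; g_dust = -0.00617/2.6 = -0.002373; g_wv = 1.15/2.6 = 0.4423.
Total gain g = 0.195327.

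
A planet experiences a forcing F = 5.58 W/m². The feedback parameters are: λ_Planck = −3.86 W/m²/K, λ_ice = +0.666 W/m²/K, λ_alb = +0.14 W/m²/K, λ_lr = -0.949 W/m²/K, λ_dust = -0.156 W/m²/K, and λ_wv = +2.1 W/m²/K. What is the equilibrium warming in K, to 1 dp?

Net feedback parameter λ = (−3.86) + (+0.666) + (+0.14) + (-0.949) + (-0.156) + (+2.1) = -2.059 W/m²/K.
ΔT = −F/λ = −5.58/(-2.059) = 2.7 K.

2.7 K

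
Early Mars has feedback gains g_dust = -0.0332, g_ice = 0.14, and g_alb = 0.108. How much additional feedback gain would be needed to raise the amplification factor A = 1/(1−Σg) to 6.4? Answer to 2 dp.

0.63

Current total gain = 0.2148.
Target gain for A = 6.4: g* = 1 − 1/6.4 = 0.8438.
Additional gain needed = 0.8438 − 0.2148 = 0.63.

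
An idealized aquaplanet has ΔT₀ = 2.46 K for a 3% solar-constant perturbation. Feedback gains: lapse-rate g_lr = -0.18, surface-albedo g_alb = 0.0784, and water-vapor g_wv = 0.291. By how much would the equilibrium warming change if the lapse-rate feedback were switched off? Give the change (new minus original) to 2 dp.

Original: g = 0.1894, ΔT = 2.46/(1−0.1894) = 3.0348 K.
Without lapse-rate: g' = 0.3694, ΔT' = 2.46/(1−0.3694) = 3.9010 K.
Change = 3.9010 − 3.0348 = 0.87 K.

0.87 K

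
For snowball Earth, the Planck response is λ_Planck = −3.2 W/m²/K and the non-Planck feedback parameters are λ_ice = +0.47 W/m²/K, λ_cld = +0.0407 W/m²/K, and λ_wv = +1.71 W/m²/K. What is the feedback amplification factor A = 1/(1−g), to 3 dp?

3.268

Convert to gains: g_ice = 0.47/3.2 = 0.1469; g_cld = 0.0407/3.2 = 0.01272; g_wv = 1.71/3.2 = 0.5344.
Total gain g = 0.69402.
A = 1/(1 − 0.69402) = 3.268.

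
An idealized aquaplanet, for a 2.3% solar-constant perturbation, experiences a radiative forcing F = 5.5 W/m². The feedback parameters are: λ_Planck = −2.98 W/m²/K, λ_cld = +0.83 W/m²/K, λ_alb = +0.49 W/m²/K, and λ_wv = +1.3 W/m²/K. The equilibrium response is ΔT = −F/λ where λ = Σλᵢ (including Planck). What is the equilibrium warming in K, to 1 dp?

15.3 K

Net feedback parameter λ = (−2.98) + (+0.83) + (+0.49) + (+1.3) = -0.36 W/m²/K.
ΔT = −F/λ = −5.5/(-0.36) = 15.3 K.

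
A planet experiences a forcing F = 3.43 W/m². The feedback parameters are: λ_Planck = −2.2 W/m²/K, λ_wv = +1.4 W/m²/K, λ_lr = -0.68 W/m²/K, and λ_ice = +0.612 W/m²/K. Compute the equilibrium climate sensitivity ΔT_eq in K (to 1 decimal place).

Net feedback parameter λ = (−2.2) + (+1.4) + (-0.68) + (+0.612) = -0.868 W/m²/K.
ΔT = −F/λ = −3.43/(-0.868) = 4.0 K.

4.0 K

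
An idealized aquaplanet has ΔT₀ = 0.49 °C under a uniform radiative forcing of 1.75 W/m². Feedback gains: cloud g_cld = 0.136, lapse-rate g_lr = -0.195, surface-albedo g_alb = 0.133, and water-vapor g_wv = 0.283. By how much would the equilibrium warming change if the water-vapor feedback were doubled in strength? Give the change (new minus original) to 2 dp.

Original: g = 0.357, ΔT = 0.49/(1−0.357) = 0.7621 °C.
With doubled water-vapor: g' = 0.64, ΔT' = 0.49/(1−0.64) = 1.3611 °C.
Change = 1.3611 − 0.7621 = 0.60 °C.

0.60 °C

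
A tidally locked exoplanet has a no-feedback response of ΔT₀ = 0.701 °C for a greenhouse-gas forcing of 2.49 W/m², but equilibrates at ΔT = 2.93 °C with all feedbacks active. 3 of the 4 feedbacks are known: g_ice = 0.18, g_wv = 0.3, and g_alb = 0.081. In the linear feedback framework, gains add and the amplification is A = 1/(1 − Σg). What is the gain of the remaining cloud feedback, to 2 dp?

0.20

Amplification A = ΔT/ΔT₀ = 2.93/0.701 = 4.18.
Total gain g = 1 − 1/A = 1 − 1/4.18 = 0.7608.
Known gains sum to 0.18 + 0.3 + 0.081 = 0.561.
g_cld = 0.7608 − 0.561 = 0.20.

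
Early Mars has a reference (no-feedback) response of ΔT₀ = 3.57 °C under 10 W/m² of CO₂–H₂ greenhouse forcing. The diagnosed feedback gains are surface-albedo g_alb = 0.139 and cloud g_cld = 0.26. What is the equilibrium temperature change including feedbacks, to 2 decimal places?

Total gain g = 0.139 + 0.26 = 0.399.
Amplification A = 1/(1 − 0.399) = 1.664.
ΔT = 3.57 × 1.664 = 5.94 °C.

5.94 °C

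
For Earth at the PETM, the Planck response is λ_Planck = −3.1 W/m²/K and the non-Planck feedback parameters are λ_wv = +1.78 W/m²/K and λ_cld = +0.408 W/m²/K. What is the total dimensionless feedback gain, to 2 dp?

0.71

Convert to gains: g_wv = 1.78/3.1 = 0.5742; g_cld = 0.408/3.1 = 0.1316.
Total gain g = 0.7058.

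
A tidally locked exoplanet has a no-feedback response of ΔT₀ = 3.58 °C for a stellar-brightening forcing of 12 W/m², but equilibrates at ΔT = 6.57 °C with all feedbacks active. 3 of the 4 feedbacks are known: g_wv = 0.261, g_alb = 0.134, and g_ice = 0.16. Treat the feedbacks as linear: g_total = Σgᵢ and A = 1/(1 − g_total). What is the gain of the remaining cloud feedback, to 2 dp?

-0.10

Amplification A = ΔT/ΔT₀ = 6.57/3.58 = 1.835.
Total gain g = 1 − 1/A = 1 − 1/1.835 = 0.455.
Known gains sum to 0.261 + 0.134 + 0.16 = 0.555.
g_cld = 0.455 − 0.555 = -0.10.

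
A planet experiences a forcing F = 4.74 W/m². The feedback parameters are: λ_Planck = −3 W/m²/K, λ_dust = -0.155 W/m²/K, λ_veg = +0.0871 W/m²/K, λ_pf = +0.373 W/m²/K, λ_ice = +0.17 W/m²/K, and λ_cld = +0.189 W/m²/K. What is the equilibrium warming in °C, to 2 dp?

2.03 °C

Net feedback parameter λ = (−3) + (-0.155) + (+0.0871) + (+0.373) + (+0.17) + (+0.189) = -2.3359 W/m²/K.
ΔT = −F/λ = −4.74/(-2.3359) = 2.03 °C.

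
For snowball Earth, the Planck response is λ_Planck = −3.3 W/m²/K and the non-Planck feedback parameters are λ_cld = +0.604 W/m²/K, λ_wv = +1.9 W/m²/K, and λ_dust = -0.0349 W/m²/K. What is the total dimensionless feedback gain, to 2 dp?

0.75

Convert to gains: g_cld = 0.604/3.3 = 0.183; g_wv = 1.9/3.3 = 0.5758; g_dust = -0.0349/3.3 = -0.01058.
Total gain g = 0.74822.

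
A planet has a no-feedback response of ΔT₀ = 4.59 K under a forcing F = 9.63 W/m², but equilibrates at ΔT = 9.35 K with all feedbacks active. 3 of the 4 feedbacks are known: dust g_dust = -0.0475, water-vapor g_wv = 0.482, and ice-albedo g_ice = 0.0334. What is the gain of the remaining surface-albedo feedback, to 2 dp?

0.04

Amplification A = ΔT/ΔT₀ = 9.35/4.59 = 2.037.
Total gain g = 1 − 1/A = 1 − 1/2.037 = 0.5091.
Known gains sum to -0.0475 + 0.482 + 0.0334 = 0.4679.
g_alb = 0.5091 − 0.4679 = 0.04.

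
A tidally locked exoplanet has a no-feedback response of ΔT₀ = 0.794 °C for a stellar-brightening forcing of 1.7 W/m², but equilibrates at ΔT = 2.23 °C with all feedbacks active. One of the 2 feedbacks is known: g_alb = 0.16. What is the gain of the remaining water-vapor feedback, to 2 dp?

0.48

Amplification A = ΔT/ΔT₀ = 2.23/0.794 = 2.809.
Total gain g = 1 − 1/A = 1 − 1/2.809 = 0.644.
The known gain is 0.16.
g_wv = 0.644 − 0.16 = 0.48.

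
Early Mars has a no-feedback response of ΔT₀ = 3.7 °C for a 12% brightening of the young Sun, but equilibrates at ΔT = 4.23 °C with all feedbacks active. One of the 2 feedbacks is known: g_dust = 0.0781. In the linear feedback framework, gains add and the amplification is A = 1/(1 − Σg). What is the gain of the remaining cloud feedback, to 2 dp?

Amplification A = ΔT/ΔT₀ = 4.23/3.7 = 1.143.
Total gain g = 1 − 1/A = 1 − 1/1.143 = 0.1251.
The known gain is 0.0781.
g_cld = 0.1251 − 0.0781 = 0.05.

0.05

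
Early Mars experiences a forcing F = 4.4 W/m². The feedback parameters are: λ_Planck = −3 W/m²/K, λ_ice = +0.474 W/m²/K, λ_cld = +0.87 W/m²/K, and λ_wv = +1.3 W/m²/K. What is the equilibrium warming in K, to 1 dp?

12.4 K

Net feedback parameter λ = (−3) + (+0.474) + (+0.87) + (+1.3) = -0.356 W/m²/K.
ΔT = −F/λ = −4.4/(-0.356) = 12.4 K.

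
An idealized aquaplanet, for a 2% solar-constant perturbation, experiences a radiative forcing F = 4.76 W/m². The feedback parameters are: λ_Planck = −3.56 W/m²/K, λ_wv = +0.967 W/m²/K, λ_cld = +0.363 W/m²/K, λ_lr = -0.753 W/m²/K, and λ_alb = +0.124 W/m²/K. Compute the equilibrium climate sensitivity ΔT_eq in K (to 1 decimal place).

1.7 K

Net feedback parameter λ = (−3.56) + (+0.967) + (+0.363) + (-0.753) + (+0.124) = -2.859 W/m²/K.
ΔT = −F/λ = −4.76/(-2.859) = 1.7 K.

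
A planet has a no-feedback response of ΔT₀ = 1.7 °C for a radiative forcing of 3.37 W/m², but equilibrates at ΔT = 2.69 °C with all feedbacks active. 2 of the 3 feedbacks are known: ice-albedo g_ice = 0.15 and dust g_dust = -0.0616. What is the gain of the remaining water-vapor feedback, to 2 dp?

0.28

Amplification A = ΔT/ΔT₀ = 2.69/1.7 = 1.582.
Total gain g = 1 − 1/A = 1 − 1/1.582 = 0.3679.
Known gains sum to 0.15 − 0.0616 = 0.0884.
g_wv = 0.3679 − 0.0884 = 0.28.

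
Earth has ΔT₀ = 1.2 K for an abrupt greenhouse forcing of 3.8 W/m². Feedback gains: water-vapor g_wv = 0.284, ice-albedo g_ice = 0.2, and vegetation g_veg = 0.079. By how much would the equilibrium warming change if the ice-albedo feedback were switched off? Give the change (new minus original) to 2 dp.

Original: g = 0.563, ΔT = 1.2/(1−0.563) = 2.7460 K.
Without ice-albedo: g' = 0.363, ΔT' = 1.2/(1−0.363) = 1.8838 K.
Change = 1.8838 − 2.7460 = -0.86 K.

-0.86 K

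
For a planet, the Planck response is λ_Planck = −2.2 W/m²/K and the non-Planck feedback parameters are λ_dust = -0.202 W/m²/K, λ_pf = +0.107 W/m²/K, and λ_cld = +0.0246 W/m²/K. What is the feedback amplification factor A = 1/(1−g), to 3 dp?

Convert to gains: g_dust = -0.202/2.2 = -0.09182; g_pf = 0.107/2.2 = 0.04864; g_cld = 0.0246/2.2 = 0.01118.
Total gain g = -0.032.
A = 1/(1 + 0.032) = 0.969.

0.969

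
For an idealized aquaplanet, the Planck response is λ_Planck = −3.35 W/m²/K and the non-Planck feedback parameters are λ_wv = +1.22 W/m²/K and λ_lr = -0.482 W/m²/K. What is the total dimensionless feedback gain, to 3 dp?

Convert to gains: g_wv = 1.22/3.35 = 0.3642; g_lr = -0.482/3.35 = -0.1439.
Total gain g = 0.2203.

0.220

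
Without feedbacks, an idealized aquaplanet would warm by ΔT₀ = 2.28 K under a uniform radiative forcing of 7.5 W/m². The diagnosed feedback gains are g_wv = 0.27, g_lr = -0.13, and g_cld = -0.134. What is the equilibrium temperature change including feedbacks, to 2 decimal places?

2.29 K

Total gain g = 0.27 − 0.13 − 0.134 = 0.006.
Amplification A = 1/(1 − 0.006) = 1.006.
ΔT = 2.28 × 1.006 = 2.29 K.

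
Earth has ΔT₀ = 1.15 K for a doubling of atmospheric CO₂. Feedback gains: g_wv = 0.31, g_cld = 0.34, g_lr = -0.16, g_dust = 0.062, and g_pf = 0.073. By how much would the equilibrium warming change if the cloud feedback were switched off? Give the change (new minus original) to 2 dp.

-1.46 K

Original: g = 0.625, ΔT = 1.15/(1−0.625) = 3.0667 K.
Without cloud: g' = 0.285, ΔT' = 1.15/(1−0.285) = 1.6084 K.
Change = 1.6084 − 3.0667 = -1.46 K.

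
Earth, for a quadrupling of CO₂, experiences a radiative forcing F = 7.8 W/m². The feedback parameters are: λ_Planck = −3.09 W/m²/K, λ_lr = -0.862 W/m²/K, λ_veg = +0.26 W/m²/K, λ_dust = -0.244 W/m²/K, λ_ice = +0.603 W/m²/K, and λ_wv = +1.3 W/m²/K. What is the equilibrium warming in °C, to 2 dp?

3.84 °C

Net feedback parameter λ = (−3.09) + (-0.862) + (+0.26) + (-0.244) + (+0.603) + (+1.3) = -2.033 W/m²/K.
ΔT = −F/λ = −7.8/(-2.033) = 3.84 °C.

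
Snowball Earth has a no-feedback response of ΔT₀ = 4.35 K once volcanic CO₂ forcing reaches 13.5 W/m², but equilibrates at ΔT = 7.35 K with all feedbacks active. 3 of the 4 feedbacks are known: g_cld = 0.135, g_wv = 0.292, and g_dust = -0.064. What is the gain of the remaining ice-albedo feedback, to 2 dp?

0.05

Amplification A = ΔT/ΔT₀ = 7.35/4.35 = 1.69.
Total gain g = 1 − 1/A = 1 − 1/1.69 = 0.4083.
Known gains sum to 0.135 + 0.292 − 0.064 = 0.363.
g_ice = 0.4083 − 0.363 = 0.05.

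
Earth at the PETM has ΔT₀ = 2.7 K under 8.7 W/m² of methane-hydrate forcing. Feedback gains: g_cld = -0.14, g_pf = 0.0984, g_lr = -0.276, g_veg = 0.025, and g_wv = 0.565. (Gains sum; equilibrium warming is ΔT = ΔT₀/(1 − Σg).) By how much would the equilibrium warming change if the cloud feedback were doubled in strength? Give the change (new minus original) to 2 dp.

Original: g = 0.2724, ΔT = 2.7/(1−0.2724) = 3.7108 K.
With doubled cloud: g' = 0.1324, ΔT' = 2.7/(1−0.1324) = 3.1120 K.
Change = 3.1120 − 3.7108 = -0.60 K.

-0.60 K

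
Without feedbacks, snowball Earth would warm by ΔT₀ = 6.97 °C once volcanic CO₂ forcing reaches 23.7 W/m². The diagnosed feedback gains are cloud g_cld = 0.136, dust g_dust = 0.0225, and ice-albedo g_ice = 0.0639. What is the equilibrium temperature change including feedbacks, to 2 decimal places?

8.96 °C

Total gain g = 0.136 + 0.0225 + 0.0639 = 0.2224.
Amplification A = 1/(1 − 0.2224) = 1.286.
ΔT = 6.97 × 1.286 = 8.96 °C.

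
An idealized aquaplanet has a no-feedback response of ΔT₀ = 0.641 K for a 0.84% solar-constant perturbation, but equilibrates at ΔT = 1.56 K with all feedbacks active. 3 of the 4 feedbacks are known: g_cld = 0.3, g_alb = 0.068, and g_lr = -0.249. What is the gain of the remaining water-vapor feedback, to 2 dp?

0.47

Amplification A = ΔT/ΔT₀ = 1.56/0.641 = 2.434.
Total gain g = 1 − 1/A = 1 − 1/2.434 = 0.5892.
Known gains sum to 0.3 + 0.068 − 0.249 = 0.119.
g_wv = 0.5892 − 0.119 = 0.47.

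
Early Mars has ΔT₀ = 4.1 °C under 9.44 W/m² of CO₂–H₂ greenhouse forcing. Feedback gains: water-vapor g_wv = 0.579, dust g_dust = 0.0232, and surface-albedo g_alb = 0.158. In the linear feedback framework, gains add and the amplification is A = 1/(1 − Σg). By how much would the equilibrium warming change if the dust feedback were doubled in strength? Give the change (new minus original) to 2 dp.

1.83 °C

Original: g = 0.7602, ΔT = 4.1/(1−0.7602) = 17.0976 °C.
With doubled dust: g' = 0.7834, ΔT' = 4.1/(1−0.7834) = 18.9289 °C.
Change = 18.9289 − 17.0976 = 1.83 °C.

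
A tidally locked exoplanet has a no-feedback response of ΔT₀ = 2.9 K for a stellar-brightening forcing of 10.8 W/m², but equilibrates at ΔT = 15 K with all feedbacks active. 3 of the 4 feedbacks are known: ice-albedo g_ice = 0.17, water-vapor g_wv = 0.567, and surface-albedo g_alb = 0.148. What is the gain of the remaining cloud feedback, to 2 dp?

-0.08

Amplification A = ΔT/ΔT₀ = 15/2.9 = 5.172.
Total gain g = 1 − 1/A = 1 − 1/5.172 = 0.8067.
Known gains sum to 0.17 + 0.567 + 0.148 = 0.885.
g_cld = 0.8067 − 0.885 = -0.08.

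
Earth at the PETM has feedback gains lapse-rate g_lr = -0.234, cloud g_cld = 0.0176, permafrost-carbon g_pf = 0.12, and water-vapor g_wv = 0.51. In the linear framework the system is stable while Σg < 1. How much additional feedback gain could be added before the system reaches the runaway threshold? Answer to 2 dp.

0.59

Current total gain = -0.234 + 0.0176 + 0.12 + 0.51 = 0.4136.
Margin to runaway = 1 − 0.4136 = 0.59.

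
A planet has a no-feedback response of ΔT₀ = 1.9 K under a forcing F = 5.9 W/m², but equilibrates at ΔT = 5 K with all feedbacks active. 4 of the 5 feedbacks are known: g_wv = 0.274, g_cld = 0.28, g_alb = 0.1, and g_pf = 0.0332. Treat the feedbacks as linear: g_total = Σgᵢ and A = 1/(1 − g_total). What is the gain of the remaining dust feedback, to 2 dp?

-0.07

Amplification A = ΔT/ΔT₀ = 5/1.9 = 2.632.
Total gain g = 1 − 1/A = 1 − 1/2.632 = 0.6201.
Known gains sum to 0.274 + 0.28 + 0.1 + 0.0332 = 0.6872.
g_dust = 0.6201 − 0.6872 = -0.07.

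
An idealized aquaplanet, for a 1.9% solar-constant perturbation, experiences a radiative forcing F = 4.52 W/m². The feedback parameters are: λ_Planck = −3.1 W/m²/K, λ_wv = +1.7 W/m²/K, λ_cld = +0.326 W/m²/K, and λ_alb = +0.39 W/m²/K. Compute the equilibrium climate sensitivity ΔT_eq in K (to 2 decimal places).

6.61 K

Net feedback parameter λ = (−3.1) + (+1.7) + (+0.326) + (+0.39) = -0.684 W/m²/K.
ΔT = −F/λ = −4.52/(-0.684) = 6.61 K.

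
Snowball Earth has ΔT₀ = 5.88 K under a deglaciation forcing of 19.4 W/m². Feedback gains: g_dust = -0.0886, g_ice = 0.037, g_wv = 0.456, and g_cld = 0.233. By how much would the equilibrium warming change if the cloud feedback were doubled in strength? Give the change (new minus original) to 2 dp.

Original: g = 0.6374, ΔT = 5.88/(1−0.6374) = 16.2162 K.
With doubled cloud: g' = 0.8704, ΔT' = 5.88/(1−0.8704) = 45.3704 K.
Change = 45.3704 − 16.2162 = 29.15 K.

29.15 K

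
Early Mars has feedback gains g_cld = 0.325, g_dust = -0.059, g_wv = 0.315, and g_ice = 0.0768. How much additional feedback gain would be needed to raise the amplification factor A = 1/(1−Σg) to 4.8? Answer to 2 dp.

Current total gain = 0.6578.
Target gain for A = 4.8: g* = 1 − 1/4.8 = 0.7917.
Additional gain needed = 0.7917 − 0.6578 = 0.13.

0.13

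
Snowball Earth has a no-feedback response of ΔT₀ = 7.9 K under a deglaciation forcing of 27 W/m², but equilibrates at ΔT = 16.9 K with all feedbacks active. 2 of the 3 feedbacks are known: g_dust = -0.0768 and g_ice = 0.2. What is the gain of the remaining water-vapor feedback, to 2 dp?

0.41

Amplification A = ΔT/ΔT₀ = 16.9/7.9 = 2.139.
Total gain g = 1 − 1/A = 1 − 1/2.139 = 0.5325.
Known gains sum to -0.0768 + 0.2 = 0.1232.
g_wv = 0.5325 − 0.1232 = 0.41.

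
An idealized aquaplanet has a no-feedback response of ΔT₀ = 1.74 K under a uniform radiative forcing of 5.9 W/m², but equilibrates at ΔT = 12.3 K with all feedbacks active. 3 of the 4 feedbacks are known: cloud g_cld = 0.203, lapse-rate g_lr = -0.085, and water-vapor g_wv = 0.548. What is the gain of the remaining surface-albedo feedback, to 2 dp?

0.19

Amplification A = ΔT/ΔT₀ = 12.3/1.74 = 7.069.
Total gain g = 1 − 1/A = 1 − 1/7.069 = 0.8585.
Known gains sum to 0.203 − 0.085 + 0.548 = 0.666.
g_alb = 0.8585 − 0.666 = 0.19.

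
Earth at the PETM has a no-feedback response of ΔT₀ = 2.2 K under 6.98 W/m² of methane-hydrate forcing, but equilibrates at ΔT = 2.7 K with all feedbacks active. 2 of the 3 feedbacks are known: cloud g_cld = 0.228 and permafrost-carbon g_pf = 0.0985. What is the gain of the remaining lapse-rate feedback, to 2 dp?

Amplification A = ΔT/ΔT₀ = 2.7/2.2 = 1.227.
Total gain g = 1 − 1/A = 1 − 1/1.227 = 0.185.
Known gains sum to 0.228 + 0.0985 = 0.3265.
g_lr = 0.185 − 0.3265 = -0.14.

-0.14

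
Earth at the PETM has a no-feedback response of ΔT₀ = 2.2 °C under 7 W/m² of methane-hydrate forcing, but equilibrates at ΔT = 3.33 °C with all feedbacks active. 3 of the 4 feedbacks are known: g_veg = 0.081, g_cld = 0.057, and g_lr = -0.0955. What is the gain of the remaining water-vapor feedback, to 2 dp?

Amplification A = ΔT/ΔT₀ = 3.33/2.2 = 1.514.
Total gain g = 1 − 1/A = 1 − 1/1.514 = 0.3395.
Known gains sum to 0.081 + 0.057 − 0.0955 = 0.0425.
g_wv = 0.3395 − 0.0425 = 0.30.

0.30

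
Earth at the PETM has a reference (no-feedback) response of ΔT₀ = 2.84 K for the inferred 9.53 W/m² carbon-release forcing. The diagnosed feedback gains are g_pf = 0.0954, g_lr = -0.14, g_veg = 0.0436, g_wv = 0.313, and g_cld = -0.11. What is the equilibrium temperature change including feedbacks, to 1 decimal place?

3.6 K

Total gain g = 0.0954 − 0.14 + 0.0436 + 0.313 − 0.11 = 0.202.
Amplification A = 1/(1 − 0.202) = 1.253.
ΔT = 2.84 × 1.253 = 3.6 K.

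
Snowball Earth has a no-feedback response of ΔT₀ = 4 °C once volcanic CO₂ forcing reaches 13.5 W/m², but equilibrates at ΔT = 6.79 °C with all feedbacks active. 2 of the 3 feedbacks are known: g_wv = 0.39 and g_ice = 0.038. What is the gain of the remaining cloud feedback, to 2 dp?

-0.02

Amplification A = ΔT/ΔT₀ = 6.79/4 = 1.698.
Total gain g = 1 − 1/A = 1 − 1/1.698 = 0.4111.
Known gains sum to 0.39 + 0.038 = 0.428.
g_cld = 0.4111 − 0.428 = -0.02.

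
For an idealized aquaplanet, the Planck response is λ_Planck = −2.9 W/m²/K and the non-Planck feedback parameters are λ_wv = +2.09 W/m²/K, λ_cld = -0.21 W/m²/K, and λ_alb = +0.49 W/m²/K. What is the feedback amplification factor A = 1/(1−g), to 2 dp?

5.47

Convert to gains: g_wv = 2.09/2.9 = 0.7207; g_cld = -0.21/2.9 = -0.07241; g_alb = 0.49/2.9 = 0.169.
Total gain g = 0.81729.
A = 1/(1 − 0.81729) = 5.47.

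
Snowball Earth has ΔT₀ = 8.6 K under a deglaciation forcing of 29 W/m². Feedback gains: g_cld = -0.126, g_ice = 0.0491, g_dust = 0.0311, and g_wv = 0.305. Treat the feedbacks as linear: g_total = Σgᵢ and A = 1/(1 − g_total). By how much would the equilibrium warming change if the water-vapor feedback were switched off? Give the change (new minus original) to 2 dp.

Original: g = 0.2592, ΔT = 8.6/(1−0.2592) = 11.6091 K.
Without water-vapor: g' = -0.0458, ΔT' = 8.6/(1+0.0458) = 8.2234 K.
Change = 8.2234 − 11.6091 = -3.39 K.

-3.39 K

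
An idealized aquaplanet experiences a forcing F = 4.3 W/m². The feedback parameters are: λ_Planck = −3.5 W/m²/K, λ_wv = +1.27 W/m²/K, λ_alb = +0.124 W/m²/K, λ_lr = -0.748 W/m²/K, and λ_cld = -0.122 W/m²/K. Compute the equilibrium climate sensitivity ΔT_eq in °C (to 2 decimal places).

Net feedback parameter λ = (−3.5) + (+1.27) + (+0.124) + (-0.748) + (-0.122) = -2.976 W/m²/K.
ΔT = −F/λ = −4.3/(-2.976) = 1.44 °C.

1.44 °C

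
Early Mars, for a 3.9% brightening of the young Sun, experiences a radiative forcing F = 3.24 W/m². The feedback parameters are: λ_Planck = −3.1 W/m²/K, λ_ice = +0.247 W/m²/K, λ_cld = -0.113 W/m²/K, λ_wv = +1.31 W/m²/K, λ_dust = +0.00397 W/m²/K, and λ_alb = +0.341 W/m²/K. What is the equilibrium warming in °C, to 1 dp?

Net feedback parameter λ = (−3.1) + (+0.247) + (-0.113) + (+1.31) + (+0.00397) + (+0.341) = -1.31103 W/m²/K.
ΔT = −F/λ = −3.24/(-1.31103) = 2.5 °C.

2.5 °C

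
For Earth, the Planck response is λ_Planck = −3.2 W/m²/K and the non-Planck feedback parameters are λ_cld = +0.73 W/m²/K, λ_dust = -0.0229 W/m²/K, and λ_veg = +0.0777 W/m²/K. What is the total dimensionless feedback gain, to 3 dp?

0.245

Convert to gains: g_cld = 0.73/3.2 = 0.2281; g_dust = -0.0229/3.2 = -0.007156; g_veg = 0.0777/3.2 = 0.02428.
Total gain g = 0.245224.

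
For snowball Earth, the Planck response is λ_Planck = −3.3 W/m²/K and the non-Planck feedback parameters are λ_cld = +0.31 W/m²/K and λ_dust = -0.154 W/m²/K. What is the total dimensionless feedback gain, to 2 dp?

Convert to gains: g_cld = 0.31/3.3 = 0.09394; g_dust = -0.154/3.3 = -0.04667.
Total gain g = 0.04727.

0.05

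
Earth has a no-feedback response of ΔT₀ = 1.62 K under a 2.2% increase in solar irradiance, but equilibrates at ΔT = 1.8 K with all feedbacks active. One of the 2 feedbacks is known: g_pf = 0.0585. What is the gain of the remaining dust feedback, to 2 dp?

0.04

Amplification A = ΔT/ΔT₀ = 1.8/1.62 = 1.111.
Total gain g = 1 − 1/A = 1 − 1/1.111 = 0.09991.
The known gain is 0.0585.
g_dust = 0.09991 − 0.0585 = 0.04.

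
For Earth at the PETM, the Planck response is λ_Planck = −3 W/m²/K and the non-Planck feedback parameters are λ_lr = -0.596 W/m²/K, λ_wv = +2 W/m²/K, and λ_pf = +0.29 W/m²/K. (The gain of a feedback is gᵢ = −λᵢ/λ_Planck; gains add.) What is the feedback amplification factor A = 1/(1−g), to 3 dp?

2.297

Convert to gains: g_lr = -0.596/3 = -0.1987; g_wv = 2/3 = 0.6667; g_pf = 0.29/3 = 0.09667.
Total gain g = 0.56467.
A = 1/(1 − 0.56467) = 2.297.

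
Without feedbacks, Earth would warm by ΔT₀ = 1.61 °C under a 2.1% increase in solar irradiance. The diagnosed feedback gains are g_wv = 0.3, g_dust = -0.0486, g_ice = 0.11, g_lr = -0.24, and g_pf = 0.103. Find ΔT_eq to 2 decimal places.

2.08 °C

Total gain g = 0.3 − 0.0486 + 0.11 − 0.24 + 0.103 = 0.2244.
Amplification A = 1/(1 − 0.2244) = 1.289.
ΔT = 1.61 × 1.289 = 2.08 °C.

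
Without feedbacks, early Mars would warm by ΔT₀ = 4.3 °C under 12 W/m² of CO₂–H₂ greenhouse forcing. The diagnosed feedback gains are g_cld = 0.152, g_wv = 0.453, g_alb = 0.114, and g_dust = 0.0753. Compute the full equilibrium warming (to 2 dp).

Total gain g = 0.152 + 0.453 + 0.114 + 0.0753 = 0.7943.
Amplification A = 1/(1 − 0.7943) = 4.861.
ΔT = 4.3 × 4.861 = 20.90 °C.

20.90 °C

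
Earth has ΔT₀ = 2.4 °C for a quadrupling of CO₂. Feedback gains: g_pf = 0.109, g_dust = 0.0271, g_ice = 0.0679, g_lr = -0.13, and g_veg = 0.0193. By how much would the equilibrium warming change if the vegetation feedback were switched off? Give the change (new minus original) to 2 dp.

-0.06 °C

Original: g = 0.0933, ΔT = 2.4/(1−0.0933) = 2.6470 °C.
Without vegetation: g' = 0.074, ΔT' = 2.4/(1−0.074) = 2.5918 °C.
Change = 2.5918 − 2.6470 = -0.06 °C.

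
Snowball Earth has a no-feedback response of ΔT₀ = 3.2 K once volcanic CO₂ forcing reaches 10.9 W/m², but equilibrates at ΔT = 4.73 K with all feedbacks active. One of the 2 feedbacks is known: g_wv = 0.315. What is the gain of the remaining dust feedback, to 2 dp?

Amplification A = ΔT/ΔT₀ = 4.73/3.2 = 1.478.
Total gain g = 1 − 1/A = 1 − 1/1.478 = 0.3234.
The known gain is 0.315.
g_dust = 0.3234 − 0.315 = 0.01.

0.01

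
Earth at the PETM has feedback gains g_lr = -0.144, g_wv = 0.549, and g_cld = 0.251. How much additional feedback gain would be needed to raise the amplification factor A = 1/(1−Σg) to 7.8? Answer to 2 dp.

0.22

Current total gain = 0.656.
Target gain for A = 7.8: g* = 1 − 1/7.8 = 0.8718.
Additional gain needed = 0.8718 − 0.656 = 0.22.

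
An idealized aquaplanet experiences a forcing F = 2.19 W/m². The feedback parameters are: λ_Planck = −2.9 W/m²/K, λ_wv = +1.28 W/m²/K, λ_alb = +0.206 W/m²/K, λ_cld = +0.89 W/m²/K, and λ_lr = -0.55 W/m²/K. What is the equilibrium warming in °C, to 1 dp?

2.0 °C

Net feedback parameter λ = (−2.9) + (+1.28) + (+0.206) + (+0.89) + (-0.55) = -1.074 W/m²/K.
ΔT = −F/λ = −2.19/(-1.074) = 2.0 °C.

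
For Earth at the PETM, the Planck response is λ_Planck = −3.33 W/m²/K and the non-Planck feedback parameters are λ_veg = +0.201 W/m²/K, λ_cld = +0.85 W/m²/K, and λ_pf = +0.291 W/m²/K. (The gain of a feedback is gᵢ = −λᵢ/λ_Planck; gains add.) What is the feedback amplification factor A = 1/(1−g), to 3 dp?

1.675

Convert to gains: g_veg = 0.201/3.33 = 0.06036; g_cld = 0.85/3.33 = 0.2553; g_pf = 0.291/3.33 = 0.08739.
Total gain g = 0.40305.
A = 1/(1 − 0.40305) = 1.675.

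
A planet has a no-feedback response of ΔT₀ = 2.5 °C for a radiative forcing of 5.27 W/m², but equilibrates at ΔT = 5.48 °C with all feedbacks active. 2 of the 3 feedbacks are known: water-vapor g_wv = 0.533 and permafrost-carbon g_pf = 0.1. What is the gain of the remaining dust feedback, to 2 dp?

-0.09

Amplification A = ΔT/ΔT₀ = 5.48/2.5 = 2.192.
Total gain g = 1 − 1/A = 1 − 1/2.192 = 0.5438.
Known gains sum to 0.533 + 0.1 = 0.633.
g_dust = 0.5438 − 0.633 = -0.09.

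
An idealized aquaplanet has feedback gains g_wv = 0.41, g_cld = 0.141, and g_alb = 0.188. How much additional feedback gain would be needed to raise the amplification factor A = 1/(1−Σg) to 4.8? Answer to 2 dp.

Current total gain = 0.739.
Target gain for A = 4.8: g* = 1 − 1/4.8 = 0.7917.
Additional gain needed = 0.7917 − 0.739 = 0.05.

0.05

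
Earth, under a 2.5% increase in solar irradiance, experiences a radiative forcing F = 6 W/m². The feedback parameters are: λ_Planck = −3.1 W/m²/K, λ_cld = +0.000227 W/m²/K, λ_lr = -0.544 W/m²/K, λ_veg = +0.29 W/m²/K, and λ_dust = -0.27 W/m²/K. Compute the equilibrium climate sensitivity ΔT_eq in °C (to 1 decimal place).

1.7 °C

Net feedback parameter λ = (−3.1) + (+0.000227) + (-0.544) + (+0.29) + (-0.27) = -3.623773 W/m²/K.
ΔT = −F/λ = −6/(-3.623773) = 1.7 °C.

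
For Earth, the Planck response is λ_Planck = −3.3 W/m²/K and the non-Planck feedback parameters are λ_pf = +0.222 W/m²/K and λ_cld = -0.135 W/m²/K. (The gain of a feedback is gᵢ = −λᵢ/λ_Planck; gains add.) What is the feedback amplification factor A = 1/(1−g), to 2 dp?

Convert to gains: g_pf = 0.222/3.3 = 0.06727; g_cld = -0.135/3.3 = -0.04091.
Total gain g = 0.02636.
A = 1/(1 − 0.02636) = 1.03.

1.03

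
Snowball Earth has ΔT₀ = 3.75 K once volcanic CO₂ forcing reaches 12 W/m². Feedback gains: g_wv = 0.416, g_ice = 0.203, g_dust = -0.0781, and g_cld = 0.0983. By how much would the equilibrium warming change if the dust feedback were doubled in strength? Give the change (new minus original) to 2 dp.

-1.85 K

Original: g = 0.6392, ΔT = 3.75/(1−0.6392) = 10.3936 K.
With doubled dust: g' = 0.5611, ΔT' = 3.75/(1−0.5611) = 8.5441 K.
Change = 8.5441 − 10.3936 = -1.85 K.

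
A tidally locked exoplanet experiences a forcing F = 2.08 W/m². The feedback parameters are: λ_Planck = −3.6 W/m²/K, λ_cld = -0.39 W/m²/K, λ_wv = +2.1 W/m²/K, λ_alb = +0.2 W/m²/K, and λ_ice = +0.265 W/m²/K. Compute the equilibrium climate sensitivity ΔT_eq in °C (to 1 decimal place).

Net feedback parameter λ = (−3.6) + (-0.39) + (+2.1) + (+0.2) + (+0.265) = -1.425 W/m²/K.
ΔT = −F/λ = −2.08/(-1.425) = 1.5 °C.

1.5 °C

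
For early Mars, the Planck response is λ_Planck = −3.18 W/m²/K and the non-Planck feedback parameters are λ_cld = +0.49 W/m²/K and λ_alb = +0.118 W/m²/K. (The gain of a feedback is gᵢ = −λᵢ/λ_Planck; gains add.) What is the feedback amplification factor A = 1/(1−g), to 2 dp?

Convert to gains: g_cld = 0.49/3.18 = 0.1541; g_alb = 0.118/3.18 = 0.03711.
Total gain g = 0.19121.
A = 1/(1 − 0.19121) = 1.24.

1.24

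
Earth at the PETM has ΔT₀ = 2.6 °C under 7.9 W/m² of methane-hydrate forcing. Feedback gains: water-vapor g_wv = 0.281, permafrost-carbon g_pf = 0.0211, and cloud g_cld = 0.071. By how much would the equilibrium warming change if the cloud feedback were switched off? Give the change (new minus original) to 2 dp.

-0.42 °C

Original: g = 0.3731, ΔT = 2.6/(1−0.3731) = 4.1474 °C.
Without cloud: g' = 0.3021, ΔT' = 2.6/(1−0.3021) = 3.7255 °C.
Change = 3.7255 − 4.1474 = -0.42 °C.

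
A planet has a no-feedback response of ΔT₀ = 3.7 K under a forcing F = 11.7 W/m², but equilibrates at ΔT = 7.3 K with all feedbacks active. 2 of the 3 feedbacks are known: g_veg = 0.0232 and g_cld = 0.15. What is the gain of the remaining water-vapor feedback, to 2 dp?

Amplification A = ΔT/ΔT₀ = 7.3/3.7 = 1.973.
Total gain g = 1 − 1/A = 1 − 1/1.973 = 0.4932.
Known gains sum to 0.0232 + 0.15 = 0.1732.
g_wv = 0.4932 − 0.1732 = 0.32.

0.32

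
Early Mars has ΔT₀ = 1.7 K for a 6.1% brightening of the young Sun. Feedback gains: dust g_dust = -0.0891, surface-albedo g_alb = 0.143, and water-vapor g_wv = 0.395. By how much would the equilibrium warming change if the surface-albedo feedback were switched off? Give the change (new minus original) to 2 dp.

-0.64 K

Original: g = 0.4489, ΔT = 1.7/(1−0.4489) = 3.0847 K.
Without surface-albedo: g' = 0.3059, ΔT' = 1.7/(1−0.3059) = 2.4492 K.
Change = 2.4492 − 3.0847 = -0.64 K.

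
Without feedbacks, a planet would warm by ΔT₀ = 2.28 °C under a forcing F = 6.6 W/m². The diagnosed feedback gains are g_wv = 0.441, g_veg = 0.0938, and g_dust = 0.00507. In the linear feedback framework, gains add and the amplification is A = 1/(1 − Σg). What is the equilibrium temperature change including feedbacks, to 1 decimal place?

5.0 °C

Total gain g = 0.441 + 0.0938 + 0.00507 = 0.53987.
Amplification A = 1/(1 − 0.53987) = 2.173.
ΔT = 2.28 × 2.173 = 5.0 °C.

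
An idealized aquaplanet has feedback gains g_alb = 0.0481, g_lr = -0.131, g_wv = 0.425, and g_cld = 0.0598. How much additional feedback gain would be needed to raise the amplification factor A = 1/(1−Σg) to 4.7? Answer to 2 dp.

Current total gain = 0.4019.
Target gain for A = 4.7: g* = 1 − 1/4.7 = 0.7872.
Additional gain needed = 0.7872 − 0.4019 = 0.39.

0.39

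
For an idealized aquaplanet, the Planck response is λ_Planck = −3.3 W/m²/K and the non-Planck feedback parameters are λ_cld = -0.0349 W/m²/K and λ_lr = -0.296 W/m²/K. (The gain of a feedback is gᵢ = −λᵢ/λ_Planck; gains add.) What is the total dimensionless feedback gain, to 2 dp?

Convert to gains: g_cld = -0.0349/3.3 = -0.01058; g_lr = -0.296/3.3 = -0.0897.
Total gain g = -0.10028.

-0.10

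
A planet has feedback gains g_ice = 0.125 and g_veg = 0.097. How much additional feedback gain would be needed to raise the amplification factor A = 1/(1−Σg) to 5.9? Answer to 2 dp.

Current total gain = 0.222.
Target gain for A = 5.9: g* = 1 − 1/5.9 = 0.8305.
Additional gain needed = 0.8305 − 0.222 = 0.61.

0.61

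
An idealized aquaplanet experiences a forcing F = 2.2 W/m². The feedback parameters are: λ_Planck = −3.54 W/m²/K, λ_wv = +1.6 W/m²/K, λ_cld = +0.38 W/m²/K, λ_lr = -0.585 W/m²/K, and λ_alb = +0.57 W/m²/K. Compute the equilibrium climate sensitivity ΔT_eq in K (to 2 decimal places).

1.40 K

Net feedback parameter λ = (−3.54) + (+1.6) + (+0.38) + (-0.585) + (+0.57) = -1.575 W/m²/K.
ΔT = −F/λ = −2.2/(-1.575) = 1.40 K.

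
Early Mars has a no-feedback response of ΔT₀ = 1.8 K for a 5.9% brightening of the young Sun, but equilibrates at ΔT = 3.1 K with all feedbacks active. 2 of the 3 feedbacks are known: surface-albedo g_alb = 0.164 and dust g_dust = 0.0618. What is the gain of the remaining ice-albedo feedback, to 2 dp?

0.19

Amplification A = ΔT/ΔT₀ = 3.1/1.8 = 1.722.
Total gain g = 1 − 1/A = 1 − 1/1.722 = 0.4193.
Known gains sum to 0.164 + 0.0618 = 0.2258.
g_ice = 0.4193 − 0.2258 = 0.19.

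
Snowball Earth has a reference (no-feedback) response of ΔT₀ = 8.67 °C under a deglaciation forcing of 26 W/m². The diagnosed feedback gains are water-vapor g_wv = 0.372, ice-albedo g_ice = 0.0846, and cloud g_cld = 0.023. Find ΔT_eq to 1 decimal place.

Total gain g = 0.372 + 0.0846 + 0.023 = 0.4796.
Amplification A = 1/(1 − 0.4796) = 1.922.
ΔT = 8.67 × 1.922 = 16.7 °C.

16.7 °C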